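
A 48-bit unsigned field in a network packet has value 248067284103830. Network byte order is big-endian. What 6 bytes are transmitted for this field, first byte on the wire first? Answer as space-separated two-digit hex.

248067284103830 in hexadecimal, padded to 48 bits, is 0xE19DAA597296.
Split into bytes (most-significant first): E1 9D AA 59 72 96.
Big-endian stores the most-significant byte at the lowest address.
So the memory order matches the most-significant-first order: E1 9D AA 59 72 96.

E1 9D AA 59 72 96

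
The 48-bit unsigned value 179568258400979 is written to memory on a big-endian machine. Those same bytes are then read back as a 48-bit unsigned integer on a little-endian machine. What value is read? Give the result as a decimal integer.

179568258400979 in 48-bit hexadecimal is 0xA350FE4142D3.
Stored big-endian, the bytes at ascending addresses are A3 50 FE 41 42 D3.
Read back as little-endian, the first byte is least significant, giving 0xD34241FE50A3.
0xD34241FE50A3 = 232281528488099.

232281528488099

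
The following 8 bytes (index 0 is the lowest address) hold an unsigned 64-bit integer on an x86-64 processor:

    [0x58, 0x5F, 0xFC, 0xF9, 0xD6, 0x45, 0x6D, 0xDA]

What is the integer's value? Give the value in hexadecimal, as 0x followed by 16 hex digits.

0xDA6D45D6F9FC5F58

Little-endian: lowest address holds the least-significant byte.
Reassemble most-significant byte first: DA 6D 45 D6 F9 FC 5F 58 → 0xDA6D45D6F9FC5F58.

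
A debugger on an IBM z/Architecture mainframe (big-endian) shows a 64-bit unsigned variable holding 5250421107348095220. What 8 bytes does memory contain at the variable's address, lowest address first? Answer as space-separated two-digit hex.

5250421107348095220 in hexadecimal, padded to 64 bits, is 0x48DD3E2DE0B240F4.
Split into bytes (most-significant first): 48 DD 3E 2D E0 B2 40 F4.
Big-endian: lowest address holds the most-significant byte.
So the memory order matches the most-significant-first order: 48 DD 3E 2D E0 B2 40 F4.

48 DD 3E 2D E0 B2 40 F4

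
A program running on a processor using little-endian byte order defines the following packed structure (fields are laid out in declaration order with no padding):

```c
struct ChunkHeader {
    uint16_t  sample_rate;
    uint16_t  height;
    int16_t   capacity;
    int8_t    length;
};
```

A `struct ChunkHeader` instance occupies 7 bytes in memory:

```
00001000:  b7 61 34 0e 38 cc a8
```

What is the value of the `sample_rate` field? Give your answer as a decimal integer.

25015

`sample_rate` is the first field, at byte offset 0, occupying 2 bytes.
Bytes at offsets 0..1: B7 61.
In little-endian order the low byte comes first in memory.
Reassemble most-significant byte first: 61 B7 → 0x61B7.
0x61B7 = 25015.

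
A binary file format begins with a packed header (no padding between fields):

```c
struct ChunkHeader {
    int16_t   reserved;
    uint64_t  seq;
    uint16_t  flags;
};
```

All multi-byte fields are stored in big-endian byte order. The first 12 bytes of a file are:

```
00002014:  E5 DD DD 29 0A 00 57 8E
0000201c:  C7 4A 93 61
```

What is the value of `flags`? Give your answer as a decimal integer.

37729

`flags` follows `reserved` (2 B), `seq` (8 B), so it starts at offset 2 + 8 = 10 and occupies 2 bytes.
Bytes at offsets 10..11: 93 61.
Big-endian: lowest address holds the most-significant byte.
The bytes are already most-significant first: 0x9361.
0x9361 = 37729.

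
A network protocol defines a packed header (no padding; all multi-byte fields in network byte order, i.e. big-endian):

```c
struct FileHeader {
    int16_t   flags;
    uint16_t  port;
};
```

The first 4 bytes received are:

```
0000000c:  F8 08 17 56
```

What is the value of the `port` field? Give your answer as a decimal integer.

5974

`port` follows `flags` (2 bytes), so it starts at byte offset 2 and occupies 2 bytes.
Bytes at offsets 2..3: 17 56.
In big-endian order the high byte comes first in memory.
The bytes are already most-significant first: 0x1756.
0x1756 = 5974.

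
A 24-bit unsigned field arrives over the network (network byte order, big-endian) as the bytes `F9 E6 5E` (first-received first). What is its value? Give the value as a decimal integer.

Big-endian stores the most-significant byte at the lowest address.
The bytes are already most-significant first: 0xF9E65E.
0xF9E65E = 16377438.

16377438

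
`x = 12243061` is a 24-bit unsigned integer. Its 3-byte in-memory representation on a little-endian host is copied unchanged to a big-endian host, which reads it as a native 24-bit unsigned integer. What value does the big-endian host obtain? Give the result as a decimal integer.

12243061 in 24-bit hexadecimal is 0xBAD075.
Stored little-endian, the bytes at ascending addresses are 75 D0 BA.
Read back as big-endian, the last byte is least significant, giving 0x75D0BA.
0x75D0BA = 7721146.

7721146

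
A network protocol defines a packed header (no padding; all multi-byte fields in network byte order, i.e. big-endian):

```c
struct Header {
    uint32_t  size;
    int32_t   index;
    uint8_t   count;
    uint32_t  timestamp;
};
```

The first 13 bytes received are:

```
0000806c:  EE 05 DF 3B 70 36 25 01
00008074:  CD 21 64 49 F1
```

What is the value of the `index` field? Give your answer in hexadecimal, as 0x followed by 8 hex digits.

0x70362501

`index` follows `size` (4 bytes), so it starts at byte offset 4 and occupies 4 bytes.
Bytes at offsets 4..7: 70 36 25 01.
Big-endian stores the most-significant byte at the lowest address.
The bytes are already most-significant first: 0x70362501.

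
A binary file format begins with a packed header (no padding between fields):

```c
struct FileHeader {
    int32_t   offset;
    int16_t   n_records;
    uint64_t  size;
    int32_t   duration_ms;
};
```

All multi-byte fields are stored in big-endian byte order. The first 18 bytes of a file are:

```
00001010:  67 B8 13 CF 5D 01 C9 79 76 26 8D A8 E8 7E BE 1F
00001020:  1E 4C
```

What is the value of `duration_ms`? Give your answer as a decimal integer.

-1105256884

`duration_ms` follows `offset` (4 B), `n_records` (2 B), `size` (8 B), so it starts at offset 4 + 2 + 8 = 14 and occupies 4 bytes.
Bytes at offsets 14..17: BE 1F 1E 4C.
Big-endian: lowest address holds the most-significant byte.
The bytes are already most-significant first: 0xBE1F1E4C.
Top bit is set, so as a signed 32-bit value this is 0xBE1F1E4C − 2^32 = -1105256884.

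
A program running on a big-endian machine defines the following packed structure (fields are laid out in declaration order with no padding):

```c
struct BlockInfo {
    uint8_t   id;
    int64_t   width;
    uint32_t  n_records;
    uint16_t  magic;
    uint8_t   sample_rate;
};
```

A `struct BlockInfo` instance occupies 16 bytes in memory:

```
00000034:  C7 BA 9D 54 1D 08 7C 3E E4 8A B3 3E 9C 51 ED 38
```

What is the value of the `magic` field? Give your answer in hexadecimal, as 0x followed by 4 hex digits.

0x51ED

`magic` follows `id` (1 B), `width` (8 B), `n_records` (4 B), so it starts at offset 1 + 8 + 4 = 13 and occupies 2 bytes.
Bytes at offsets 13..14: 51 ED.
Big-endian: lowest address holds the most-significant byte.
The bytes are already most-significant first: 0x51ED.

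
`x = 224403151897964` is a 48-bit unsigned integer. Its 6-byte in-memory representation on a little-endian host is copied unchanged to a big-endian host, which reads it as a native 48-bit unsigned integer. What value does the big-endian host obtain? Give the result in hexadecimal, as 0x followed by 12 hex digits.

224403151897964 in 48-bit hexadecimal is 0xCC17EE27C56C.
Stored little-endian, the bytes at ascending addresses are 6C C5 27 EE 17 CC.
Read back as big-endian, the last byte is least significant, giving 0x6CC527EE17CC.

0x6CC527EE17CC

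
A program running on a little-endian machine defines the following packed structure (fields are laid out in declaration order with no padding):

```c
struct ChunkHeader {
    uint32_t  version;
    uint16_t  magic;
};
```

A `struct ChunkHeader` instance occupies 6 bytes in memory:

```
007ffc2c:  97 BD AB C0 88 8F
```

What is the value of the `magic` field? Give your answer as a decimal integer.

36744

`magic` follows `version` (4 bytes), so it starts at byte offset 4 and occupies 2 bytes.
Bytes at offsets 4..5: 88 8F.
Little-endian: lowest address holds the least-significant byte.
Reassemble most-significant byte first: 8F 88 → 0x8F88.
0x8F88 = 36744.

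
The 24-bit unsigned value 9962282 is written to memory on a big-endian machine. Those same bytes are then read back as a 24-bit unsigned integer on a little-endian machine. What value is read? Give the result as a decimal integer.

9962282 in 24-bit hexadecimal is 0x98032A.
Stored big-endian, the bytes at ascending addresses are 98 03 2A.
Read back as little-endian, the first byte is least significant, giving 0x2A0398.
0x2A0398 = 2753432.

2753432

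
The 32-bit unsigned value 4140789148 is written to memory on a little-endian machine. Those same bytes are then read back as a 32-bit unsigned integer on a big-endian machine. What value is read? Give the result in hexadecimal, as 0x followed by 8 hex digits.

0x9C6DCFF6

4140789148 in 32-bit hexadecimal is 0xF6CF6D9C.
Stored little-endian, the bytes at ascending addresses are 9C 6D CF F6.
Read back as big-endian, the last byte is least significant, giving 0x9C6DCFF6.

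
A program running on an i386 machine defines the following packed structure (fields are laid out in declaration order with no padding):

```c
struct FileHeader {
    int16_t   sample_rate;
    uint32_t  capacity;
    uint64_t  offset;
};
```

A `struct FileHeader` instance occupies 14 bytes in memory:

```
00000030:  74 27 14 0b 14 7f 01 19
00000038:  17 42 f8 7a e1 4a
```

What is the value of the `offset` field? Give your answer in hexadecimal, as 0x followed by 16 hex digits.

`offset` follows `sample_rate` (2 B), `capacity` (4 B), so it starts at offset 2 + 4 = 6 and occupies 8 bytes.
Bytes at offsets 6..13: 01 19 17 42 F8 7A E1 4A.
In little-endian order the low byte comes first in memory.
Reassemble most-significant byte first: 4A E1 7A F8 42 17 19 01 → 0x4AE17AF842171901.

0x4AE17AF842171901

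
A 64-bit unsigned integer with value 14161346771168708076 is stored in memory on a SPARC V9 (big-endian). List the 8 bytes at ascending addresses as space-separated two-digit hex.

14161346771168708076 in hexadecimal, padded to 64 bits, is 0xC48735DBBCA2C5EC.
Split into bytes (most-significant first): C4 87 35 DB BC A2 C5 EC.
Big-endian: lowest address holds the most-significant byte.
So the memory order matches the most-significant-first order: C4 87 35 DB BC A2 C5 EC.

C4 87 35 DB BC A2 C5 EC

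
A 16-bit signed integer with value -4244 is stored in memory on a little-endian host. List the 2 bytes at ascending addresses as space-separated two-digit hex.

6C EF

Two's complement of -4244 in 16 bits: 4244 = 0x1094; invert → 0xEF6B; add 1 → 0xEF6C.
Split into bytes (most-significant first): EF 6C.
Little-endian: lowest address holds the least-significant byte.
So at ascending addresses the bytes are 6C EF.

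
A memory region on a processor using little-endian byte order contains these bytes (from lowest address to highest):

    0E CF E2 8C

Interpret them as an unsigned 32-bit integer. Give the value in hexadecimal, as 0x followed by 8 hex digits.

0x8CE2CF0E

Little-endian stores the least-significant byte at the lowest address.
Reassemble most-significant byte first: 8C E2 CF 0E → 0x8CE2CF0E.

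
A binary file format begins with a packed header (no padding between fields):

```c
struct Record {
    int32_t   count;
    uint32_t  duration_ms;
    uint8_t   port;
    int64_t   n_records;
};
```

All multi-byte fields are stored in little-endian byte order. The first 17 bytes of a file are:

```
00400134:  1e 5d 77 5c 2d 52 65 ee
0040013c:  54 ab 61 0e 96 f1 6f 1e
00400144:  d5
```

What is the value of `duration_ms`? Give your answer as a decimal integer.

3999617581

`duration_ms` follows `count` (4 bytes), so it starts at byte offset 4 and occupies 4 bytes.
Bytes at offsets 4..7: 2D 52 65 EE.
Little-endian stores the least-significant byte at the lowest address.
Reassemble most-significant byte first: EE 65 52 2D → 0xEE65522D.
0xEE65522D = 3999617581.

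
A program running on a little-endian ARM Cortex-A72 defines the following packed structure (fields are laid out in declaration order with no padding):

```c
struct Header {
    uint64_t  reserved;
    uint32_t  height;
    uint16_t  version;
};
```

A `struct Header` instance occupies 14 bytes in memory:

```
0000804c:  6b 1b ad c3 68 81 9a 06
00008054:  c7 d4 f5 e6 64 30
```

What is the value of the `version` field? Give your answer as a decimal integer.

`version` follows `reserved` (8 B), `height` (4 B), so it starts at offset 8 + 4 = 12 and occupies 2 bytes.
Bytes at offsets 12..13: 64 30.
Little-endian: lowest address holds the least-significant byte.
Reassemble most-significant byte first: 30 64 → 0x3064.
0x3064 = 12388.

12388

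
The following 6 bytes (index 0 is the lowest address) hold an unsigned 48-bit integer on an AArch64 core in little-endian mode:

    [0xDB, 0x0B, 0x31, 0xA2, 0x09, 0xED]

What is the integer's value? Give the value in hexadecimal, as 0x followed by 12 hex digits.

0xED09A2310BDB

Little-endian stores the least-significant byte at the lowest address.
Reassemble most-significant byte first: ED 09 A2 31 0B DB → 0xED09A2310BDB.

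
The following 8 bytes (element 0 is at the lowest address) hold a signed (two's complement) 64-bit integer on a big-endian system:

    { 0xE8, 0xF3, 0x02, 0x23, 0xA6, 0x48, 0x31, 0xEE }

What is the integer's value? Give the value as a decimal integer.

-1660981485432720914

In big-endian order the high byte comes first in memory.
The bytes are already most-significant first: 0xE8F30223A64831EE.
Top bit is set, so as a signed 64-bit value this is 0xE8F30223A64831EE − 2^64 = -1660981485432720914.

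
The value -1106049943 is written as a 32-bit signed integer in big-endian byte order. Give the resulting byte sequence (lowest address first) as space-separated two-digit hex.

Two's complement of -1106049943 in 32 bits: 1106049943 = 0x41ECFB97; invert → 0xBE130468; add 1 → 0xBE130469.
Split into bytes (most-significant first): BE 13 04 69.
In big-endian order the high byte comes first in memory.
So the memory order matches the most-significant-first order: BE 13 04 69.

BE 13 04 69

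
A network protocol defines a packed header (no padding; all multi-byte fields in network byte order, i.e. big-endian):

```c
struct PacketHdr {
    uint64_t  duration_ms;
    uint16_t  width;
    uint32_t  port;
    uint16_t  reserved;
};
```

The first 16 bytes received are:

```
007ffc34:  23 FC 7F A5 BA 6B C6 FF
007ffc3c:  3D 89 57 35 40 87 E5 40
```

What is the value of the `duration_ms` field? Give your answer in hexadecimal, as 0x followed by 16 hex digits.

`duration_ms` is the first field, at byte offset 0, occupying 8 bytes.
Bytes at offsets 0..7: 23 FC 7F A5 BA 6B C6 FF.
Big-endian: lowest address holds the most-significant byte.
The bytes are already most-significant first: 0x23FC7FA5BA6BC6FF.

0x23FC7FA5BA6BC6FF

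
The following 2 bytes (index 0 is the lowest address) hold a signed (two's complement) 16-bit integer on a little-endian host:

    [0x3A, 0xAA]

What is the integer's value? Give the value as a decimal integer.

-21958

Little-endian: lowest address holds the least-significant byte.
Reassemble most-significant byte first: AA 3A → 0xAA3A.
Top bit is set, so as a signed 16-bit value this is 0xAA3A − 2^16 = -21958.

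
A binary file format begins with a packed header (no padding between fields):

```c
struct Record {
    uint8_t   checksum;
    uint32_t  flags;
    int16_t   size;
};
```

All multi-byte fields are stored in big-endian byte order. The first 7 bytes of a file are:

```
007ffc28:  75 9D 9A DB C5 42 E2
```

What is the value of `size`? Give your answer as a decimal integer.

`size` follows `checksum` (1 B), `flags` (4 B), so it starts at offset 1 + 4 = 5 and occupies 2 bytes.
Bytes at offsets 5..6: 42 E2.
Big-endian stores the most-significant byte at the lowest address.
The bytes are already most-significant first: 0x42E2.
0x42E2 = 17122.

17122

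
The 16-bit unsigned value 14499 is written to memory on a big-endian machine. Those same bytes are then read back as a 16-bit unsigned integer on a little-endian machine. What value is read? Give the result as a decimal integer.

41784

14499 in 16-bit hexadecimal is 0x38A3.
Stored big-endian, the bytes at ascending addresses are 38 A3.
Read back as little-endian, the first byte is least significant, giving 0xA338.
0xA338 = 41784.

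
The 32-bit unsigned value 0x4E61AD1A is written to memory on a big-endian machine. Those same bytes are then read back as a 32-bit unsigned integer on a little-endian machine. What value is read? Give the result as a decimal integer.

447570254

Stored big-endian, the bytes at ascending addresses are 4E 61 AD 1A.
Read back as little-endian, the first byte is least significant, giving 0x1AAD614E.
0x1AAD614E = 447570254.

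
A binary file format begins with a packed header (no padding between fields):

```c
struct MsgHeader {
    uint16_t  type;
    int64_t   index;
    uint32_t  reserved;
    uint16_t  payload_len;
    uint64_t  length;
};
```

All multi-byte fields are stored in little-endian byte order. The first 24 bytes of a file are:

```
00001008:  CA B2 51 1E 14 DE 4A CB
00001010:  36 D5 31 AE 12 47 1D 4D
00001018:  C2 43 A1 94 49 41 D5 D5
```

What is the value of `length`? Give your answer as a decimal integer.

15408293484400034754

`length` follows `type` (2 B), `index` (8 B), `reserved` (4 B), `payload_len` (2 B), so it starts at offset 2 + 8 + 4 + 2 = 16 and occupies 8 bytes.
Bytes at offsets 16..23: C2 43 A1 94 49 41 D5 D5.
Little-endian: lowest address holds the least-significant byte.
Reassemble most-significant byte first: D5 D5 41 49 94 A1 43 C2 → 0xD5D5414994A143C2.
0xD5D5414994A143C2 = 15408293484400034754.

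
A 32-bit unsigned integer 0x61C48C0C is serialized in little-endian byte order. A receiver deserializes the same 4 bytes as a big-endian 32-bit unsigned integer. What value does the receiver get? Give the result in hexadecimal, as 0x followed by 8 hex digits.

0x0C8CC461

Stored little-endian, the bytes at ascending addresses are 0C 8C C4 61.
Read back as big-endian, the last byte is least significant, giving 0x0C8CC461.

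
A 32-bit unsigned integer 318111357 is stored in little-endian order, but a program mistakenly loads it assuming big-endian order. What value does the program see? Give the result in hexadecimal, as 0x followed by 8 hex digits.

318111357 in 32-bit hexadecimal is 0x12F5FE7D.
Stored little-endian, the bytes at ascending addresses are 7D FE F5 12.
Read back as big-endian, the last byte is least significant, giving 0x7DFEF512.

0x7DFEF512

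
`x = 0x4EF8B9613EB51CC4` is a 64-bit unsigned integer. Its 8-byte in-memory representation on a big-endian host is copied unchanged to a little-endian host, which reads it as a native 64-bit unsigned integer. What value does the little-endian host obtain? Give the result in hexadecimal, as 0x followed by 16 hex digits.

0xC41CB53E61B9F84E

Stored big-endian, the bytes at ascending addresses are 4E F8 B9 61 3E B5 1C C4.
Read back as little-endian, the first byte is least significant, giving 0xC41CB53E61B9F84E.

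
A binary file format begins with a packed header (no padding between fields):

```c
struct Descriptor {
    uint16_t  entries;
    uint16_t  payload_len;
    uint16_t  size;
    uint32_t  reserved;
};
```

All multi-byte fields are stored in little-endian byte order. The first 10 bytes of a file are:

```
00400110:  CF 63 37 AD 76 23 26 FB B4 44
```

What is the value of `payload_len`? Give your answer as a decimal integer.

44343

`payload_len` follows `entries` (2 bytes), so it starts at byte offset 2 and occupies 2 bytes.
Bytes at offsets 2..3: 37 AD.
Little-endian: lowest address holds the least-significant byte.
Reassemble most-significant byte first: AD 37 → 0xAD37.
0xAD37 = 44343.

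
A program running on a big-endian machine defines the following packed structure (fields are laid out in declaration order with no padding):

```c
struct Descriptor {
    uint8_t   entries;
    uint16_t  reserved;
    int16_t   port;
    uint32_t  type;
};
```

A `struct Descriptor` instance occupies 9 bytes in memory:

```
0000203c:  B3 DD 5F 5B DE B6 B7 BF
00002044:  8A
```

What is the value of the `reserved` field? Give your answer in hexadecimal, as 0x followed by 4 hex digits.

0xDD5F

`reserved` follows `entries` (1 byte), so it starts at byte offset 1 and occupies 2 bytes.
Bytes at offsets 1..2: DD 5F.
Big-endian: lowest address holds the most-significant byte.
The bytes are already most-significant first: 0xDD5F.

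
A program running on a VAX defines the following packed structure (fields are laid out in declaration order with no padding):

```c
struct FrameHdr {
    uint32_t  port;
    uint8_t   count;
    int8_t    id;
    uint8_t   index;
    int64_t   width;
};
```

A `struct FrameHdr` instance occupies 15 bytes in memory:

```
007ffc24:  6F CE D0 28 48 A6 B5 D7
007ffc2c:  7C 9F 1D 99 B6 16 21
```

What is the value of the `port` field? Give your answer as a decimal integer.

`port` is the first field, at byte offset 0, occupying 4 bytes.
Bytes at offsets 0..3: 6F CE D0 28.
In little-endian order the low byte comes first in memory.
Reassemble most-significant byte first: 28 D0 CE 6F → 0x28D0CE6F.
0x28D0CE6F = 684772975.

684772975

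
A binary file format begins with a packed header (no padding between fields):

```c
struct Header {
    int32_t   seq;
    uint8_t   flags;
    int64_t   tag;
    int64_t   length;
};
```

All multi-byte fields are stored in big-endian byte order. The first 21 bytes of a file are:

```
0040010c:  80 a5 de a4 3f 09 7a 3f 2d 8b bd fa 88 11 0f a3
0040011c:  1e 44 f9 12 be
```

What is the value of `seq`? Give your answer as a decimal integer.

`seq` is the first field, at byte offset 0, occupying 4 bytes.
Bytes at offsets 0..3: 80 A5 DE A4.
In big-endian order the high byte comes first in memory.
The bytes are already most-significant first: 0x80A5DEA4.
Top bit is set, so as a signed 32-bit value this is 0x80A5DEA4 − 2^32 = -2136613212.

-2136613212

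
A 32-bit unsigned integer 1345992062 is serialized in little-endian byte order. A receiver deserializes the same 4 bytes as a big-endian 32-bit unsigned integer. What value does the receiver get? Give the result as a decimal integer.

1345992062 in 32-bit hexadecimal is 0x503A357E.
Stored little-endian, the bytes at ascending addresses are 7E 35 3A 50.
Read back as big-endian, the last byte is least significant, giving 0x7E353A50.
0x7E353A50 = 2117417552.

2117417552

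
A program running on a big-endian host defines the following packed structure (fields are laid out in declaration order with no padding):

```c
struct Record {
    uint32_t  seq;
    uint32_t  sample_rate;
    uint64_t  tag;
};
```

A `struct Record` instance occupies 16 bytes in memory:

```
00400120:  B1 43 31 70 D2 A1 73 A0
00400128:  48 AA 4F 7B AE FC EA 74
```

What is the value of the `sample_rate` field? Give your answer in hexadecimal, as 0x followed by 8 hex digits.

0xD2A173A0

`sample_rate` follows `seq` (4 bytes), so it starts at byte offset 4 and occupies 4 bytes.
Bytes at offsets 4..7: D2 A1 73 A0.
In big-endian order the high byte comes first in memory.
The bytes are already most-significant first: 0xD2A173A0.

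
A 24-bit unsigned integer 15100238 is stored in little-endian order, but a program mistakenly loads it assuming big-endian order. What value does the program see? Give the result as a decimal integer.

5138918

15100238 in 24-bit hexadecimal is 0xE6694E.
Stored little-endian, the bytes at ascending addresses are 4E 69 E6.
Read back as big-endian, the last byte is least significant, giving 0x4E69E6.
0x4E69E6 = 5138918.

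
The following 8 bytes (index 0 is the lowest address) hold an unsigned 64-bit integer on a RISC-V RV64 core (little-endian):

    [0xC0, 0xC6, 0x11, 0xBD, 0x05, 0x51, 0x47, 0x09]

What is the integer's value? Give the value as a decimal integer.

Little-endian: lowest address holds the least-significant byte.
Reassemble most-significant byte first: 09 47 51 05 BD 11 C6 C0 → 0x09475105BD11C6C0.
0x09475105BD11C6C0 = 668592154776553152.

668592154776553152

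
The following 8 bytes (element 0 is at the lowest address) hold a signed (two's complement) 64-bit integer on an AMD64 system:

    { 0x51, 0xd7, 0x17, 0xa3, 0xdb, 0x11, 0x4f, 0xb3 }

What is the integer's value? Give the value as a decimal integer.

In little-endian order the low byte comes first in memory.
Reassemble most-significant byte first: B3 4F 11 DB A3 17 D7 51 → 0xB34F11DBA317D751.
Top bit is set, so as a signed 64-bit value this is 0xB34F11DBA317D751 − 2^64 = -5526178582728550575.

-5526178582728550575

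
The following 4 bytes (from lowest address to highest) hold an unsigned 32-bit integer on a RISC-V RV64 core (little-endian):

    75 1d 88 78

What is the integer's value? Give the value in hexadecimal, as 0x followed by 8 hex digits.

Little-endian: lowest address holds the least-significant byte.
Reassemble most-significant byte first: 78 88 1D 75 → 0x78881D75.

0x78881D75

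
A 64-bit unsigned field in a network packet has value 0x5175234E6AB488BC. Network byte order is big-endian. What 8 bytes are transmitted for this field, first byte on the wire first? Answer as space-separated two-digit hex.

51 75 23 4E 6A B4 88 BC

Split into bytes (most-significant first): 51 75 23 4E 6A B4 88 BC.
Big-endian: lowest address holds the most-significant byte.
So the memory order matches the most-significant-first order: 51 75 23 4E 6A B4 88 BC.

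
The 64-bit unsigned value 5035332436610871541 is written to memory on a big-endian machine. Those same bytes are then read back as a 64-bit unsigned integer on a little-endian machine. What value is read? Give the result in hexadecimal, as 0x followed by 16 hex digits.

0xF570313A2C18E145

5035332436610871541 in 64-bit hexadecimal is 0x45E1182C3A3170F5.
Stored big-endian, the bytes at ascending addresses are 45 E1 18 2C 3A 31 70 F5.
Read back as little-endian, the first byte is least significant, giving 0xF570313A2C18E145.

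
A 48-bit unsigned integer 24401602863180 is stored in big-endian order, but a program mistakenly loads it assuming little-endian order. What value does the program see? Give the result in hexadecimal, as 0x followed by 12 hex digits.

24401602863180 in 48-bit hexadecimal is 0x163170DEE04C.
Stored big-endian, the bytes at ascending addresses are 16 31 70 DE E0 4C.
Read back as little-endian, the first byte is least significant, giving 0x4CE0DE703116.

0x4CE0DE703116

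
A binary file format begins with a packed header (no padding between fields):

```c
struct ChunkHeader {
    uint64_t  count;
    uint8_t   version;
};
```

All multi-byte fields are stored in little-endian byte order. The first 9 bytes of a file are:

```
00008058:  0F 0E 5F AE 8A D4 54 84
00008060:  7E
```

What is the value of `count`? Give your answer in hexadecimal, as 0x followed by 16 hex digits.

0x8454D48AAE5F0E0F

`count` is the first field, at byte offset 0, occupying 8 bytes.
Bytes at offsets 0..7: 0F 0E 5F AE 8A D4 54 84.
In little-endian order the low byte comes first in memory.
Reassemble most-significant byte first: 84 54 D4 8A AE 5F 0E 0F → 0x8454D48AAE5F0E0F.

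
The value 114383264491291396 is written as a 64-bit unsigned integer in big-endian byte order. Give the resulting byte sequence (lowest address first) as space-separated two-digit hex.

114383264491291396 in hexadecimal, padded to 64 bits, is 0x01965EF91840C304.
Split into bytes (most-significant first): 01 96 5E F9 18 40 C3 04.
Big-endian: lowest address holds the most-significant byte.
So the memory order matches the most-significant-first order: 01 96 5E F9 18 40 C3 04.

01 96 5E F9 18 40 C3 04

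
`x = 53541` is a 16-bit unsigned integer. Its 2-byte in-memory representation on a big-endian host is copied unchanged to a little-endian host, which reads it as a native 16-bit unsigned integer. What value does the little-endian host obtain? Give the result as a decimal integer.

53541 in 16-bit hexadecimal is 0xD125.
Stored big-endian, the bytes at ascending addresses are D1 25.
Read back as little-endian, the first byte is least significant, giving 0x25D1.
0x25D1 = 9681.

9681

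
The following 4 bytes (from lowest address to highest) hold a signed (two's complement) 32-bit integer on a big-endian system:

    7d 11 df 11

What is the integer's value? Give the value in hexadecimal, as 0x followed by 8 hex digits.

Big-endian stores the most-significant byte at the lowest address.
The bytes are already most-significant first: 0x7D11DF11.

0x7D11DF11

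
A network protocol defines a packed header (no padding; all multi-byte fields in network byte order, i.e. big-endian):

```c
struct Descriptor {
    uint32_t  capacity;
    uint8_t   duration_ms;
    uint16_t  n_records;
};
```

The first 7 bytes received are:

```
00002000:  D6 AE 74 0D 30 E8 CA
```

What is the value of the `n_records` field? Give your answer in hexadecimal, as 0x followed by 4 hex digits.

0xE8CA

`n_records` follows `capacity` (4 B), `duration_ms` (1 B), so it starts at offset 4 + 1 = 5 and occupies 2 bytes.
Bytes at offsets 5..6: E8 CA.
Big-endian stores the most-significant byte at the lowest address.
The bytes are already most-significant first: 0xE8CA.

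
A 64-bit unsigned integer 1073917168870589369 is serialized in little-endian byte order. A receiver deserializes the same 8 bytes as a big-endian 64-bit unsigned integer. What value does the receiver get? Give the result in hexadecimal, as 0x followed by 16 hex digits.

1073917168870589369 in 64-bit hexadecimal is 0x0EE751F9A8B983B9.
Stored little-endian, the bytes at ascending addresses are B9 83 B9 A8 F9 51 E7 0E.
Read back as big-endian, the last byte is least significant, giving 0xB983B9A8F951E70E.

0xB983B9A8F951E70E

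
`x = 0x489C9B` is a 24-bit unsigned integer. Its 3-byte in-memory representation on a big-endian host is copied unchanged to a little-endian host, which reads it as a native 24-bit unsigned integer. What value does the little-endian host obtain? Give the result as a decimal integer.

10198088

Stored big-endian, the bytes at ascending addresses are 48 9C 9B.
Read back as little-endian, the first byte is least significant, giving 0x9B9C48.
0x9B9C48 = 10198088.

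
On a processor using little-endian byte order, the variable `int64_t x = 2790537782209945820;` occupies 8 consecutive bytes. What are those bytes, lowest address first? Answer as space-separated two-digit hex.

2790537782209945820 in hexadecimal, padded to 64 bits, is 0x26B9FB53F8EE20DC.
Split into bytes (most-significant first): 26 B9 FB 53 F8 EE 20 DC.
Little-endian stores the least-significant byte at the lowest address.
So at ascending addresses the bytes are DC 20 EE F8 53 FB B9 26.

DC 20 EE F8 53 FB B9 26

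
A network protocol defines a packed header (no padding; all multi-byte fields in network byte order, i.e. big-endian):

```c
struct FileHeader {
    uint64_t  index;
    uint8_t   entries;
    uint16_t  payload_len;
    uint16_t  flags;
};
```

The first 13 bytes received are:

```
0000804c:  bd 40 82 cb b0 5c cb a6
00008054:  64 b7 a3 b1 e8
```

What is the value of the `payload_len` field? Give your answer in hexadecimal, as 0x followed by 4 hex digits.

0xB7A3

`payload_len` follows `index` (8 B), `entries` (1 B), so it starts at offset 8 + 1 = 9 and occupies 2 bytes.
Bytes at offsets 9..10: B7 A3.
Big-endian: lowest address holds the most-significant byte.
The bytes are already most-significant first: 0xB7A3.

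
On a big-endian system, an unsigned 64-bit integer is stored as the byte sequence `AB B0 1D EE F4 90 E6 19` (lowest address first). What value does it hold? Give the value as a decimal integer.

Big-endian stores the most-significant byte at the lowest address.
The bytes are already most-significant first: 0xABB01DEEF490E619.
0xABB01DEEF490E619 = 12371421088529311257.

12371421088529311257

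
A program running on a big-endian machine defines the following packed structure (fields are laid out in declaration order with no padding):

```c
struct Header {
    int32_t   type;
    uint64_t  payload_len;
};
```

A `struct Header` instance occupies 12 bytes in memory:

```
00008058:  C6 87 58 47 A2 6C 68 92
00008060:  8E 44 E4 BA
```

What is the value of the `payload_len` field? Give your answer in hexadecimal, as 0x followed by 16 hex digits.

`payload_len` follows `type` (4 bytes), so it starts at byte offset 4 and occupies 8 bytes.
Bytes at offsets 4..11: A2 6C 68 92 8E 44 E4 BA.
Big-endian: lowest address holds the most-significant byte.
The bytes are already most-significant first: 0xA26C68928E44E4BA.

0xA26C68928E44E4BA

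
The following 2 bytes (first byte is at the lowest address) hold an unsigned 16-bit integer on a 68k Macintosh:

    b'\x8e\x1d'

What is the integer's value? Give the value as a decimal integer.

In big-endian order the high byte comes first in memory.
The bytes are already most-significant first: 0x8E1D.
0x8E1D = 36381.

36381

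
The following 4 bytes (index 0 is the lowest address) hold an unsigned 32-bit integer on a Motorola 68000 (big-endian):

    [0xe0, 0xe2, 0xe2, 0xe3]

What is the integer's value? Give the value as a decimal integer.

Big-endian: lowest address holds the most-significant byte.
The bytes are already most-significant first: 0xE0E2E2E3.
0xE0E2E2E3 = 3772965603.

3772965603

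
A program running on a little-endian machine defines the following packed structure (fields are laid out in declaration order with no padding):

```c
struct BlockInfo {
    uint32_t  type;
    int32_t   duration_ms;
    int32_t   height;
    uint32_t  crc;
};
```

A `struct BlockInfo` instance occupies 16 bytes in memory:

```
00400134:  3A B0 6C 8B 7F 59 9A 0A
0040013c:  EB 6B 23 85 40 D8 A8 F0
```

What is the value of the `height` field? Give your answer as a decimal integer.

`height` follows `type` (4 B), `duration_ms` (4 B), so it starts at offset 4 + 4 = 8 and occupies 4 bytes.
Bytes at offsets 8..11: EB 6B 23 85.
Little-endian stores the least-significant byte at the lowest address.
Reassemble most-significant byte first: 85 23 6B EB → 0x85236BEB.
Top bit is set, so as a signed 32-bit value this is 0x85236BEB − 2^32 = -2061276181.

-2061276181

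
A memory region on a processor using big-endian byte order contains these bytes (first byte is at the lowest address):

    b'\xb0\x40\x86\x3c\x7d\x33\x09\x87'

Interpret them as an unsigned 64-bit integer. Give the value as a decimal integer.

12700298543541455239

In big-endian order the high byte comes first in memory.
The bytes are already most-significant first: 0xB040863C7D330987.
0xB040863C7D330987 = 12700298543541455239.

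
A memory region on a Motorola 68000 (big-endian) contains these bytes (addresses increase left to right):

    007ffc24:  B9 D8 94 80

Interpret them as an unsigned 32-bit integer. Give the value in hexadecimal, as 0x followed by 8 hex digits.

0xB9D89480

In big-endian order the high byte comes first in memory.
The bytes are already most-significant first: 0xB9D89480.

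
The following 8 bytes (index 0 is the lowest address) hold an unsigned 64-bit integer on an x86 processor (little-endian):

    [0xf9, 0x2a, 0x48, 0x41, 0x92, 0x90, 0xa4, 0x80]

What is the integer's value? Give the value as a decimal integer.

In little-endian order the low byte comes first in memory.
Reassemble most-significant byte first: 80 A4 90 92 41 48 2A F9 → 0x80A4909241482AF9.
0x80A4909241482AF9 = 9269692890870196985.

9269692890870196985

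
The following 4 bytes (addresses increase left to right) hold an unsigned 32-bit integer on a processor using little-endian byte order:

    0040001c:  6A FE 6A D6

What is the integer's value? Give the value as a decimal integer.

Little-endian: lowest address holds the least-significant byte.
Reassemble most-significant byte first: D6 6A FE 6A → 0xD66AFE6A.
0xD66AFE6A = 3597336170.

3597336170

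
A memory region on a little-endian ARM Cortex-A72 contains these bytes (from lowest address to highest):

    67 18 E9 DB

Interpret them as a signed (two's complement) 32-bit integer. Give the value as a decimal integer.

-605480857

In little-endian order the low byte comes first in memory.
Reassemble most-significant byte first: DB E9 18 67 → 0xDBE91867.
Top bit is set, so as a signed 32-bit value this is 0xDBE91867 − 2^32 = -605480857.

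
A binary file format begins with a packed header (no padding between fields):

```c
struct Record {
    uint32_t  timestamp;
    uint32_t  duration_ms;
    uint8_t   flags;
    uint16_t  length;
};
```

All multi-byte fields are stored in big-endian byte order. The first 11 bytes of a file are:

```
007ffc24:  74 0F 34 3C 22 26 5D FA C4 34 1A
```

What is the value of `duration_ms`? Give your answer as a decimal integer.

`duration_ms` follows `timestamp` (4 bytes), so it starts at byte offset 4 and occupies 4 bytes.
Bytes at offsets 4..7: 22 26 5D FA.
Big-endian: lowest address holds the most-significant byte.
The bytes are already most-significant first: 0x22265DFA.
0x22265DFA = 572939770.

572939770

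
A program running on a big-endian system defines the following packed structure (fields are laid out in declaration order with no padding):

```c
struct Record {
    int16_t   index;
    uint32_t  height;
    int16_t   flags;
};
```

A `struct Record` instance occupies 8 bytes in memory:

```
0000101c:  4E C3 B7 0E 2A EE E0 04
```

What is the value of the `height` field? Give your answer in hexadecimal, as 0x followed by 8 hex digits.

0xB70E2AEE

`height` follows `index` (2 bytes), so it starts at byte offset 2 and occupies 4 bytes.
Bytes at offsets 2..5: B7 0E 2A EE.
In big-endian order the high byte comes first in memory.
The bytes are already most-significant first: 0xB70E2AEE.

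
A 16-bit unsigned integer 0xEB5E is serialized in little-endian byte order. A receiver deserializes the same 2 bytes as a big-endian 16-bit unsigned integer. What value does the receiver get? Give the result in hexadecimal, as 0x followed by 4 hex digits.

Stored little-endian, the bytes at ascending addresses are 5E EB.
Read back as big-endian, the last byte is least significant, giving 0x5EEB.

0x5EEB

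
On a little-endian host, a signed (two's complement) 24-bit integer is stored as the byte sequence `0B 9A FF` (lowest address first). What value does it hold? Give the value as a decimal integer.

Little-endian stores the least-significant byte at the lowest address.
Reassemble most-significant byte first: FF 9A 0B → 0xFF9A0B.
Top bit is set, so as a signed 24-bit value this is 0xFF9A0B − 2^24 = -26101.

-26101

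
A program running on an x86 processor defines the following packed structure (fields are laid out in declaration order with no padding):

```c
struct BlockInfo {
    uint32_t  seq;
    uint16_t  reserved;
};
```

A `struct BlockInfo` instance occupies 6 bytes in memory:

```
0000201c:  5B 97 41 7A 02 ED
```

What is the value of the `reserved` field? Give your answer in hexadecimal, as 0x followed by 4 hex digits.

`reserved` follows `seq` (4 bytes), so it starts at byte offset 4 and occupies 2 bytes.
Bytes at offsets 4..5: 02 ED.
Little-endian: lowest address holds the least-significant byte.
Reassemble most-significant byte first: ED 02 → 0xED02.

0xED02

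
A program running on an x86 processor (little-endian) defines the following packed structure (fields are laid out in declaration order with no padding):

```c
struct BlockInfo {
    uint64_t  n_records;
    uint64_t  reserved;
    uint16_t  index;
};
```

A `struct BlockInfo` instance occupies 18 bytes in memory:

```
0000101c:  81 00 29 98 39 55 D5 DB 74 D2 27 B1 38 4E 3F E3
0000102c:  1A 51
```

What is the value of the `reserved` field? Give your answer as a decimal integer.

16374892775539724916

`reserved` follows `n_records` (8 bytes), so it starts at byte offset 8 and occupies 8 bytes.
Bytes at offsets 8..15: 74 D2 27 B1 38 4E 3F E3.
Little-endian: lowest address holds the least-significant byte.
Reassemble most-significant byte first: E3 3F 4E 38 B1 27 D2 74 → 0xE33F4E38B127D274.
0xE33F4E38B127D274 = 16374892775539724916.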